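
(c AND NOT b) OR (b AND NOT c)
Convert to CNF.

(c AND NOT b) OR (b AND NOT c)
= (c OR b) AND (c OR NOT c) AND (NOT b OR b) AND (NOT b OR NOT c)   [distribute OR over AND]
= (c OR b) AND (NOT b OR NOT c)   [simplify]

(c OR b) AND (NOT b OR NOT c)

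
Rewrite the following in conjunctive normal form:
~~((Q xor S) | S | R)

~~((Q xor S) | S | R)
= ~~(((Q | S) & ~(Q & S)) | S | R)   (expand xor)
= ((Q | S) & ~(Q & S)) | S | R   (double negation)
= ((Q | S) & (~Q | ~S)) | S | R   (De Morgan)
= (Q | S | S | R) & (~Q | ~S | S | R)   (distribute | over &)
= Q | S | R   (simplify)

Q | S | R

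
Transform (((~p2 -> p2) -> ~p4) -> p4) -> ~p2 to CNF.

~p2 | ~p4

(((~p2 -> p2) -> ~p4) -> p4) -> ~p2
= ~(((~p2 -> p2) -> ~p4) -> p4) | ~p2   — eliminate ->
= ~(~((~p2 -> p2) -> ~p4) | p4) | ~p2   — eliminate ->
= ~(~(~(~p2 -> p2) | ~p4) | p4) | ~p2   — eliminate ->
= ~(~(~(~~p2 | p2) | ~p4) | p4) | ~p2   — eliminate ->
= (~~(~(~~p2 | p2) | ~p4) & ~p4) | ~p2   — De Morgan
= ((~(~~p2 | p2) | ~p4) & ~p4) | ~p2   — double negation
= (((~~~p2 & ~p2) | ~p4) & ~p4) | ~p2   — De Morgan
= (((~p2 & ~p2) | ~p4) & ~p4) | ~p2   — double negation
= (~p2 | ~p4 | ~p2) & (~p2 | ~p4 | ~p2) & (~p4 | ~p2)   — distribute | over &
= ~p2 | ~p4   — simplify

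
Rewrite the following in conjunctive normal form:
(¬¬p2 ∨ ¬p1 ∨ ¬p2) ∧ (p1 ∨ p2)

(¬¬p2 ∨ ¬p1 ∨ ¬p2) ∧ (p1 ∨ p2)
≡ (p2 ∨ ¬p1 ∨ ¬p2) ∧ (p1 ∨ p2)
≡ p1 ∨ p2

p1 ∨ p2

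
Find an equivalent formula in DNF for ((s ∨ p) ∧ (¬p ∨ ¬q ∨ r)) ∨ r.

((s ∨ p) ∧ (¬p ∨ ¬q ∨ r)) ∨ r
≡ (s ∧ ¬p) ∨ (s ∧ ¬q) ∨ (s ∧ r) ∨ (p ∧ ¬p) ∨ (p ∧ ¬q) ∨ (p ∧ r) ∨ r   (distribute ∧ over ∨)
≡ (s ∧ ¬p) ∨ (s ∧ ¬q) ∨ (p ∧ ¬q) ∨ r   (simplify)

(s ∧ ¬p) ∨ (s ∧ ¬q) ∨ (p ∧ ¬q) ∨ r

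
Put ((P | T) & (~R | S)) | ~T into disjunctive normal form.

((P | T) & (~R | S)) | ~T
≡ (P & ~R) | (P & S) | (T & ~R) | (T & S) | ~T   [distribute & over |]

(P & ~R) | (P & S) | (T & ~R) | (T & S) | ~T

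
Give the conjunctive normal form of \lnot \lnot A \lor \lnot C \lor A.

\lnot \lnot A \lor \lnot C \lor A
= A \lor \lnot C \lor A   [double negation]
= A \lor \lnot C   [simplify]

A \lor \lnot C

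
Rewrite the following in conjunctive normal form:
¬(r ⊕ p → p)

(r ∨ p) ∧ ¬p

¬(r ⊕ p → p)
≡ ¬(¬(r ⊕ p) ∨ p)   — eliminate →
≡ ¬(¬((r ∨ p) ∧ ¬(r ∧ p)) ∨ p)   — expand ⊕
≡ ¬¬((r ∨ p) ∧ ¬(r ∧ p)) ∧ ¬p   — De Morgan
≡ (r ∨ p) ∧ ¬(r ∧ p) ∧ ¬p   — double negation
≡ (r ∨ p) ∧ (¬r ∨ ¬p) ∧ ¬p   — De Morgan
≡ (r ∨ p) ∧ ¬p   — simplify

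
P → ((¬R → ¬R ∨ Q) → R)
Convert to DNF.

¬P ∨ R

P → ((¬R → ¬R ∨ Q) → R)
= ¬P ∨ ((¬R → ¬R ∨ Q) → R)   [eliminate →]
= ¬P ∨ ¬(¬R → ¬R ∨ Q) ∨ R   [eliminate →]
= ¬P ∨ ¬(¬¬R ∨ ¬R ∨ Q) ∨ R   [eliminate →]
= ¬P ∨ ¬¬¬R ∧ ¬¬R ∧ ¬Q ∨ R   [De Morgan]
= ¬P ∨ ¬R ∧ ¬¬R ∧ ¬Q ∨ R   [double negation]
= ¬P ∨ ¬R ∧ R ∧ ¬Q ∨ R   [double negation]
= ¬P ∨ R   [simplify]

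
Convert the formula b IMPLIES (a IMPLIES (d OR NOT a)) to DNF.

NOT b OR NOT a OR d

b IMPLIES (a IMPLIES (d OR NOT a))
⇔ NOT b OR (a IMPLIES (d OR NOT a))
⇔ NOT b OR NOT a OR d OR NOT a
⇔ NOT b OR NOT a OR d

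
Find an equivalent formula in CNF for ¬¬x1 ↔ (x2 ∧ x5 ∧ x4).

¬¬x1 ↔ (x2 ∧ x5 ∧ x4)
≡ (¬¬x1 → (x2 ∧ x5 ∧ x4)) ∧ ((x2 ∧ x5 ∧ x4) → ¬¬x1)   [eliminate ↔]
≡ (¬¬¬x1 ∨ (x2 ∧ x5 ∧ x4)) ∧ ((x2 ∧ x5 ∧ x4) → ¬¬x1)   [eliminate →]
≡ (¬¬¬x1 ∨ (x2 ∧ x5 ∧ x4)) ∧ (¬(x2 ∧ x5 ∧ x4) ∨ ¬¬x1)   [eliminate →]
≡ (¬x1 ∨ (x2 ∧ x5 ∧ x4)) ∧ (¬(x2 ∧ x5 ∧ x4) ∨ ¬¬x1)   [double negation]
≡ (¬x1 ∨ (x2 ∧ x5 ∧ x4)) ∧ (¬x2 ∨ ¬x5 ∨ ¬x4 ∨ ¬¬x1)   [De Morgan]
≡ (¬x1 ∨ (x2 ∧ x5 ∧ x4)) ∧ (¬x2 ∨ ¬x5 ∨ ¬x4 ∨ x1)   [double negation]
≡ (¬x1 ∨ x2) ∧ (¬x1 ∨ x5) ∧ (¬x1 ∨ x4) ∧ (¬x2 ∨ ¬x5 ∨ ¬x4 ∨ x1)   [distribute ∨ over ∧]

(¬x1 ∨ x2) ∧ (¬x1 ∨ x5) ∧ (¬x1 ∨ x4) ∧ (¬x2 ∨ ¬x5 ∨ ¬x4 ∨ x1)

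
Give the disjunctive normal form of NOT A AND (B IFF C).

NOT A AND (B IFF C)
= NOT A AND (B IMPLIES C) AND (C IMPLIES B)
= NOT A AND (NOT B OR C) AND (C IMPLIES B)
= NOT A AND (NOT B OR C) AND (NOT C OR B)
= (NOT A AND NOT B AND NOT C) OR (NOT A AND NOT B AND B) OR (NOT A AND C AND NOT C) OR (NOT A AND C AND B)
= (NOT A AND NOT B AND NOT C) OR (NOT A AND C AND B)

(NOT A AND NOT B AND NOT C) OR (NOT A AND C AND B)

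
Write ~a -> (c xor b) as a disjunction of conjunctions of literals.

a | (c & ~b) | (~c & b)

~a -> (c xor b)
≡ ~~a | (c xor b)
≡ ~~a | (c & ~b) | (~c & b)
≡ a | (c & ~b) | (~c & b)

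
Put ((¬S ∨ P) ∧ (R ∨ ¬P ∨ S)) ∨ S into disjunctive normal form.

((¬S ∨ P) ∧ (R ∨ ¬P ∨ S)) ∨ S
= (¬S ∧ R) ∨ (¬S ∧ ¬P) ∨ (¬S ∧ S) ∨ (P ∧ R) ∨ (P ∧ ¬P) ∨ (P ∧ S) ∨ S   — distribute ∧ over ∨
= (¬S ∧ R) ∨ (¬S ∧ ¬P) ∨ (P ∧ R) ∨ S   — simplify

(¬S ∧ R) ∨ (¬S ∧ ¬P) ∨ (P ∧ R) ∨ S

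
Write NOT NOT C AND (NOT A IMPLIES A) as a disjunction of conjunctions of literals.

NOT NOT C AND (NOT A IMPLIES A)
⇔ NOT NOT C AND (NOT NOT A OR A)   [eliminate IMPLIES]
⇔ C AND (NOT NOT A OR A)   [double negation]
⇔ C AND (A OR A)   [double negation]
⇔ (C AND A) OR (C AND A)   [distribute AND over OR]
⇔ C AND A   [simplify]

C AND A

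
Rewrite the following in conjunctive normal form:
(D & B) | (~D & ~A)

(D | ~A) & (B | ~D) & (B | ~A)

(D & B) | (~D & ~A)
≡ (D | ~D) & (D | ~A) & (B | ~D) & (B | ~A)   [distribute | over &]
≡ (D | ~A) & (B | ~D) & (B | ~A)   [simplify]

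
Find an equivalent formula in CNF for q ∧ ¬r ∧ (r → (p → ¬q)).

q ∧ ¬r

q ∧ ¬r ∧ (r → (p → ¬q))
≡ q ∧ ¬r ∧ (¬r ∨ (p → ¬q))
≡ q ∧ ¬r ∧ (¬r ∨ ¬p ∨ ¬q)
≡ q ∧ ¬r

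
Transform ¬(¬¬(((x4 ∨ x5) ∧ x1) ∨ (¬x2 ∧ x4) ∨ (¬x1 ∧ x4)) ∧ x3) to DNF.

¬(¬¬(((x4 ∨ x5) ∧ x1) ∨ (¬x2 ∧ x4) ∨ (¬x1 ∧ x4)) ∧ x3)
⇔ ¬¬¬(((x4 ∨ x5) ∧ x1) ∨ (¬x2 ∧ x4) ∨ (¬x1 ∧ x4)) ∨ ¬x3   (De Morgan)
⇔ ¬(((x4 ∨ x5) ∧ x1) ∨ (¬x2 ∧ x4) ∨ (¬x1 ∧ x4)) ∨ ¬x3   (double negation)
⇔ (¬((x4 ∨ x5) ∧ x1) ∧ ¬(¬x2 ∧ x4) ∧ ¬(¬x1 ∧ x4)) ∨ ¬x3   (De Morgan)
⇔ ((¬(x4 ∨ x5) ∨ ¬x1) ∧ ¬(¬x2 ∧ x4) ∧ ¬(¬x1 ∧ x4)) ∨ ¬x3   (De Morgan)
⇔ (((¬x4 ∧ ¬x5) ∨ ¬x1) ∧ ¬(¬x2 ∧ x4) ∧ ¬(¬x1 ∧ x4)) ∨ ¬x3   (De Morgan)
⇔ (((¬x4 ∧ ¬x5) ∨ ¬x1) ∧ (¬¬x2 ∨ ¬x4) ∧ ¬(¬x1 ∧ x4)) ∨ ¬x3   (De Morgan)
⇔ (((¬x4 ∧ ¬x5) ∨ ¬x1) ∧ (x2 ∨ ¬x4) ∧ ¬(¬x1 ∧ x4)) ∨ ¬x3   (double negation)
⇔ (((¬x4 ∧ ¬x5) ∨ ¬x1) ∧ (x2 ∨ ¬x4) ∧ (¬¬x1 ∨ ¬x4)) ∨ ¬x3   (De Morgan)
⇔ (((¬x4 ∧ ¬x5) ∨ ¬x1) ∧ (x2 ∨ ¬x4) ∧ (x1 ∨ ¬x4)) ∨ ¬x3   (double negation)
⇔ (¬x4 ∧ ¬x5 ∧ x2 ∧ x1) ∨ (¬x4 ∧ ¬x5 ∧ x2 ∧ ¬x4) ∨ (¬x4 ∧ ¬x5 ∧ ¬x4 ∧ x1) ∨ (¬x4 ∧ ¬x5 ∧ ¬x4 ∧ ¬x4) ∨ (¬x1 ∧ x2 ∧ x1) ∨ (¬x1 ∧ x2 ∧ ¬x4) ∨ (¬x1 ∧ ¬x4 ∧ x1) ∨ (¬x1 ∧ ¬x4 ∧ ¬x4) ∨ ¬x3   (distribute ∧ over ∨)
⇔ (¬x4 ∧ ¬x5) ∨ (¬x1 ∧ ¬x4) ∨ ¬x3   (simplify)

(¬x4 ∧ ¬x5) ∨ (¬x1 ∧ ¬x4) ∨ ¬x3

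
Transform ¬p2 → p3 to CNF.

p2 ∨ p3

¬p2 → p3
≡ ¬¬p2 ∨ p3   [eliminate →]
≡ p2 ∨ p3   [double negation]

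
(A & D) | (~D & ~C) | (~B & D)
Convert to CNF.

(A | ~D | ~B) & (A | ~C | ~B) & (D | ~C)

(A & D) | (~D & ~C) | (~B & D)
⇔ (A | ~D | ~B) & (A | ~D | D) & (A | ~C | ~B) & (A | ~C | D) & (D | ~D | ~B) & (D | ~D | D) & (D | ~C | ~B) & (D | ~C | D)   [distribute | over &]
⇔ (A | ~D | ~B) & (A | ~C | ~B) & (D | ~C)   [simplify]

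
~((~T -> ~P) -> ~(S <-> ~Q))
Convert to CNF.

~((~T -> ~P) -> ~(S <-> ~Q))
⇔ ~(~(~T -> ~P) | ~(S <-> ~Q))   [eliminate ->]
⇔ ~(~(~~T | ~P) | ~(S <-> ~Q))   [eliminate ->]
⇔ ~(~(~~T | ~P) | ~((S -> ~Q) & (~Q -> S)))   [eliminate <->]
⇔ ~(~(~~T | ~P) | ~((~S | ~Q) & (~Q -> S)))   [eliminate ->]
⇔ ~(~(~~T | ~P) | ~((~S | ~Q) & (~~Q | S)))   [eliminate ->]
⇔ ~~(~~T | ~P) & ~~((~S | ~Q) & (~~Q | S))   [De Morgan]
⇔ (~~T | ~P) & ~~((~S | ~Q) & (~~Q | S))   [double negation]
⇔ (T | ~P) & ~~((~S | ~Q) & (~~Q | S))   [double negation]
⇔ (T | ~P) & (~S | ~Q) & (~~Q | S)   [double negation]
⇔ (T | ~P) & (~S | ~Q) & (Q | S)   [double negation]

(T | ~P) & (~S | ~Q) & (Q | S)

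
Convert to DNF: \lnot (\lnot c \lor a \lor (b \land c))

c \land \lnot a \land \lnot b

\lnot (\lnot c \lor a \lor (b \land c))
≡ \lnot \lnot c \land \lnot a \land \lnot (b \land c)   [De Morgan]
≡ c \land \lnot a \land \lnot (b \land c)   [double negation]
≡ c \land \lnot a \land (\lnot b \lor \lnot c)   [De Morgan]
≡ (c \land \lnot a \land \lnot b) \lor (c \land \lnot a \land \lnot c)   [distribute \land over \lor]
≡ c \land \lnot a \land \lnot b   [simplify]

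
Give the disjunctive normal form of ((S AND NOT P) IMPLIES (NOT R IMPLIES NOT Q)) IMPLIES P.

(S AND NOT P AND NOT R AND Q) OR P

((S AND NOT P) IMPLIES (NOT R IMPLIES NOT Q)) IMPLIES P
⇔ NOT ((S AND NOT P) IMPLIES (NOT R IMPLIES NOT Q)) OR P   [eliminate IMPLIES]
⇔ NOT (NOT (S AND NOT P) OR (NOT R IMPLIES NOT Q)) OR P   [eliminate IMPLIES]
⇔ NOT (NOT (S AND NOT P) OR NOT NOT R OR NOT Q) OR P   [eliminate IMPLIES]
⇔ (NOT NOT (S AND NOT P) AND NOT NOT NOT R AND NOT NOT Q) OR P   [De Morgan]
⇔ (S AND NOT P AND NOT NOT NOT R AND NOT NOT Q) OR P   [double negation]
⇔ (S AND NOT P AND NOT R AND NOT NOT Q) OR P   [double negation]
⇔ (S AND NOT P AND NOT R AND Q) OR P   [double negation]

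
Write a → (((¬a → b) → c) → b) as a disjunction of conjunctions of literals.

¬a ∨ (a ∧ ¬c) ∨ b

a → (((¬a → b) → c) → b)
≡ ¬a ∨ (((¬a → b) → c) → b)   [eliminate →]
≡ ¬a ∨ ¬((¬a → b) → c) ∨ b   [eliminate →]
≡ ¬a ∨ ¬(¬(¬a → b) ∨ c) ∨ b   [eliminate →]
≡ ¬a ∨ ¬(¬(¬¬a ∨ b) ∨ c) ∨ b   [eliminate →]
≡ ¬a ∨ (¬¬(¬¬a ∨ b) ∧ ¬c) ∨ b   [De Morgan]
≡ ¬a ∨ ((¬¬a ∨ b) ∧ ¬c) ∨ b   [double negation]
≡ ¬a ∨ ((a ∨ b) ∧ ¬c) ∨ b   [double negation]
≡ ¬a ∨ (a ∧ ¬c) ∨ (b ∧ ¬c) ∨ b   [distribute ∧ over ∨]
≡ ¬a ∨ (a ∧ ¬c) ∨ b   [simplify]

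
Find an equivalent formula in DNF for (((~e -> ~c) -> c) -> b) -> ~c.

(c & ~b) | ~c

(((~e -> ~c) -> c) -> b) -> ~c
= ~(((~e -> ~c) -> c) -> b) | ~c   [eliminate ->]
= ~(~((~e -> ~c) -> c) | b) | ~c   [eliminate ->]
= ~(~(~(~e -> ~c) | c) | b) | ~c   [eliminate ->]
= ~(~(~(~~e | ~c) | c) | b) | ~c   [eliminate ->]
= (~~(~(~~e | ~c) | c) & ~b) | ~c   [De Morgan]
= ((~(~~e | ~c) | c) & ~b) | ~c   [double negation]
= (((~~~e & ~~c) | c) & ~b) | ~c   [De Morgan]
= (((~e & ~~c) | c) & ~b) | ~c   [double negation]
= (((~e & c) | c) & ~b) | ~c   [double negation]
= (~e & c & ~b) | (c & ~b) | ~c   [distribute & over |]
= (c & ~b) | ~c   [simplify]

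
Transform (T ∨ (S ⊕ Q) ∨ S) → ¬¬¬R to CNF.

(T ∨ (S ⊕ Q) ∨ S) → ¬¬¬R
= ¬(T ∨ (S ⊕ Q) ∨ S) ∨ ¬¬¬R   — eliminate →
= ¬(T ∨ ((S ∨ Q) ∧ ¬(S ∧ Q)) ∨ S) ∨ ¬¬¬R   — expand ⊕
= (¬T ∧ ¬((S ∨ Q) ∧ ¬(S ∧ Q)) ∧ ¬S) ∨ ¬¬¬R   — De Morgan
= (¬T ∧ (¬(S ∨ Q) ∨ ¬¬(S ∧ Q)) ∧ ¬S) ∨ ¬¬¬R   — De Morgan
= (¬T ∧ ((¬S ∧ ¬Q) ∨ ¬¬(S ∧ Q)) ∧ ¬S) ∨ ¬¬¬R   — De Morgan
= (¬T ∧ ((¬S ∧ ¬Q) ∨ (S ∧ Q)) ∧ ¬S) ∨ ¬¬¬R   — double negation
= (¬T ∧ ((¬S ∧ ¬Q) ∨ (S ∧ Q)) ∧ ¬S) ∨ ¬R   — double negation
= (¬T ∨ ¬R) ∧ (¬S ∨ S ∨ ¬R) ∧ (¬S ∨ Q ∨ ¬R) ∧ (¬Q ∨ S ∨ ¬R) ∧ (¬Q ∨ Q ∨ ¬R) ∧ (¬S ∨ ¬R)   — distribute ∨ over ∧
= (¬T ∨ ¬R) ∧ (¬Q ∨ S ∨ ¬R) ∧ (¬S ∨ ¬R)   — simplify

(¬T ∨ ¬R) ∧ (¬Q ∨ S ∨ ¬R) ∧ (¬S ∨ ¬R)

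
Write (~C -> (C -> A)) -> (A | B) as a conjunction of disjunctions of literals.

(~C | A | B) & (C | A | B)

(~C -> (C -> A)) -> (A | B)
≡ ~(~C -> (C -> A)) | A | B
≡ ~(~~C | (C -> A)) | A | B
≡ ~(~~C | ~C | A) | A | B
≡ (~~~C & ~~C & ~A) | A | B
≡ (~C & ~~C & ~A) | A | B
≡ (~C & C & ~A) | A | B
≡ (~C | A | B) & (C | A | B) & (~A | A | B)
≡ (~C | A | B) & (C | A | B)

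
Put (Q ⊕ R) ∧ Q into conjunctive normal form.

(Q ⊕ R) ∧ Q
⇔ (Q ∨ R) ∧ ¬(Q ∧ R) ∧ Q   — expand ⊕
⇔ (Q ∨ R) ∧ (¬Q ∨ ¬R) ∧ Q   — De Morgan
⇔ (¬Q ∨ ¬R) ∧ Q   — simplify

(¬Q ∨ ¬R) ∧ Q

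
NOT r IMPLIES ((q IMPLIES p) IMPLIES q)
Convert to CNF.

r OR q

NOT r IMPLIES ((q IMPLIES p) IMPLIES q)
= NOT NOT r OR ((q IMPLIES p) IMPLIES q)   [eliminate IMPLIES]
= NOT NOT r OR NOT (q IMPLIES p) OR q   [eliminate IMPLIES]
= NOT NOT r OR NOT (NOT q OR p) OR q   [eliminate IMPLIES]
= r OR NOT (NOT q OR p) OR q   [double negation]
= r OR (NOT NOT q AND NOT p) OR q   [De Morgan]
= r OR (q AND NOT p) OR q   [double negation]
= (r OR q OR q) AND (r OR NOT p OR q)   [distribute OR over AND]
= r OR q   [simplify]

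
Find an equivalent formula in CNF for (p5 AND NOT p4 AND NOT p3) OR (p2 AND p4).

(p5 AND NOT p4 AND NOT p3) OR (p2 AND p4)
≡ (p5 OR p2) AND (p5 OR p4) AND (NOT p4 OR p2) AND (NOT p4 OR p4) AND (NOT p3 OR p2) AND (NOT p3 OR p4)   — distribute OR over AND
≡ (p5 OR p2) AND (p5 OR p4) AND (NOT p4 OR p2) AND (NOT p3 OR p2) AND (NOT p3 OR p4)   — simplify

(p5 OR p2) AND (p5 OR p4) AND (NOT p4 OR p2) AND (NOT p3 OR p2) AND (NOT p3 OR p4)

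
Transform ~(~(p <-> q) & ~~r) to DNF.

~(~(p <-> q) & ~~r)
≡ ~(~((p -> q) & (q -> p)) & ~~r)
≡ ~(~((~p | q) & (q -> p)) & ~~r)
≡ ~(~((~p | q) & (~q | p)) & ~~r)
≡ ~~((~p | q) & (~q | p)) | ~~~r
≡ ((~p | q) & (~q | p)) | ~~~r
≡ ((~p | q) & (~q | p)) | ~r
≡ (~p & ~q) | (~p & p) | (q & ~q) | (q & p) | ~r
≡ (~p & ~q) | (q & p) | ~r

(~p & ~q) | (q & p) | ~r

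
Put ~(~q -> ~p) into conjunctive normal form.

~q & p

~(~q -> ~p)
= ~(~~q | ~p)   [eliminate ->]
= ~~~q & ~~p   [De Morgan]
= ~q & ~~p   [double negation]
= ~q & p   [double negation]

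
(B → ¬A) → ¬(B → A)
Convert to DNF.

B ∧ A ∨ B ∧ ¬A

(B → ¬A) → ¬(B → A)
= ¬(B → ¬A) ∨ ¬(B → A)   [eliminate →]
= ¬(¬B ∨ ¬A) ∨ ¬(B → A)   [eliminate →]
= ¬(¬B ∨ ¬A) ∨ ¬(¬B ∨ A)   [eliminate →]
= ¬¬B ∧ ¬¬A ∨ ¬(¬B ∨ A)   [De Morgan]
= B ∧ ¬¬A ∨ ¬(¬B ∨ A)   [double negation]
= B ∧ A ∨ ¬(¬B ∨ A)   [double negation]
= B ∧ A ∨ ¬¬B ∧ ¬A   [De Morgan]
= B ∧ A ∨ B ∧ ¬A   [double negation]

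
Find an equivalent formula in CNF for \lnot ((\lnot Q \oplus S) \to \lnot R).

(\lnot Q \lor S) \land (Q \lor \lnot S) \land R

\lnot ((\lnot Q \oplus S) \to \lnot R)
≡ \lnot (\lnot (\lnot Q \oplus S) \lor \lnot R)   [eliminate \to]
≡ \lnot (\lnot ((\lnot Q \lor S) \land \lnot (\lnot Q \land S)) \lor \lnot R)   [expand \oplus]
≡ \lnot \lnot ((\lnot Q \lor S) \land \lnot (\lnot Q \land S)) \land \lnot \lnot R   [De Morgan]
≡ (\lnot Q \lor S) \land \lnot (\lnot Q \land S) \land \lnot \lnot R   [double negation]
≡ (\lnot Q \lor S) \land (\lnot \lnot Q \lor \lnot S) \land \lnot \lnot R   [De Morgan]
≡ (\lnot Q \lor S) \land (Q \lor \lnot S) \land \lnot \lnot R   [double negation]
≡ (\lnot Q \lor S) \land (Q \lor \lnot S) \land R   [double negation]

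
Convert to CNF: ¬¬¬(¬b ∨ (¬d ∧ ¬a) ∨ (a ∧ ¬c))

b ∧ (d ∨ a) ∧ (¬a ∨ c)

¬¬¬(¬b ∨ (¬d ∧ ¬a) ∨ (a ∧ ¬c))
≡ ¬(¬b ∨ (¬d ∧ ¬a) ∨ (a ∧ ¬c))   [double negation]
≡ ¬¬b ∧ ¬(¬d ∧ ¬a) ∧ ¬(a ∧ ¬c)   [De Morgan]
≡ b ∧ ¬(¬d ∧ ¬a) ∧ ¬(a ∧ ¬c)   [double negation]
≡ b ∧ (¬¬d ∨ ¬¬a) ∧ ¬(a ∧ ¬c)   [De Morgan]
≡ b ∧ (d ∨ ¬¬a) ∧ ¬(a ∧ ¬c)   [double negation]
≡ b ∧ (d ∨ a) ∧ ¬(a ∧ ¬c)   [double negation]
≡ b ∧ (d ∨ a) ∧ (¬a ∨ ¬¬c)   [De Morgan]
≡ b ∧ (d ∨ a) ∧ (¬a ∨ c)   [double negation]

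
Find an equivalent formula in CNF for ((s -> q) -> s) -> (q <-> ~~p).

((s -> q) -> s) -> (q <-> ~~p)
≡ ~((s -> q) -> s) | (q <-> ~~p)   [eliminate ->]
≡ ~(~(s -> q) | s) | (q <-> ~~p)   [eliminate ->]
≡ ~(~(~s | q) | s) | (q <-> ~~p)   [eliminate ->]
≡ ~(~(~s | q) | s) | ((q -> ~~p) & (~~p -> q))   [eliminate <->]
≡ ~(~(~s | q) | s) | ((~q | ~~p) & (~~p -> q))   [eliminate ->]
≡ ~(~(~s | q) | s) | ((~q | ~~p) & (~~~p | q))   [eliminate ->]
≡ (~~(~s | q) & ~s) | ((~q | ~~p) & (~~~p | q))   [De Morgan]
≡ ((~s | q) & ~s) | ((~q | ~~p) & (~~~p | q))   [double negation]
≡ ((~s | q) & ~s) | ((~q | p) & (~~~p | q))   [double negation]
≡ ((~s | q) & ~s) | ((~q | p) & (~p | q))   [double negation]
≡ (~s | q | ~q | p) & (~s | q | ~p | q) & (~s | ~q | p) & (~s | ~p | q)   [distribute | over &]
≡ (~s | q | ~p) & (~s | ~q | p)   [simplify]

(~s | q | ~p) & (~s | ~q | p)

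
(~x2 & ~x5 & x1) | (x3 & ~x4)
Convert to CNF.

(~x2 & ~x5 & x1) | (x3 & ~x4)
≡ (~x2 | x3) & (~x2 | ~x4) & (~x5 | x3) & (~x5 | ~x4) & (x1 | x3) & (x1 | ~x4)   [distribute | over &]

(~x2 | x3) & (~x2 | ~x4) & (~x5 | x3) & (~x5 | ~x4) & (x1 | x3) & (x1 | ~x4)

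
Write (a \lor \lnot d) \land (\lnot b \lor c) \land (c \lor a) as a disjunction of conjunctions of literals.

(a \land \lnot b) \lor (a \land c) \lor (\lnot d \land c)

(a \lor \lnot d) \land (\lnot b \lor c) \land (c \lor a)
≡ (a \land \lnot b \land c) \lor (a \land \lnot b \land a) \lor (a \land c \land c) \lor (a \land c \land a) \lor (\lnot d \land \lnot b \land c) \lor (\lnot d \land \lnot b \land a) \lor (\lnot d \land c \land c) \lor (\lnot d \land c \land a)   — distribute \land over \lor
≡ (a \land \lnot b) \lor (a \land c) \lor (\lnot d \land c)   — simplify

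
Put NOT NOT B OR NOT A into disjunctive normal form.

B OR NOT A

NOT NOT B OR NOT A
= B OR NOT A   [double negation]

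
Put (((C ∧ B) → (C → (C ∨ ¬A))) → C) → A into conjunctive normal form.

(((C ∧ B) → (C → (C ∨ ¬A))) → C) → A
⇔ ¬(((C ∧ B) → (C → (C ∨ ¬A))) → C) ∨ A   — eliminate →
⇔ ¬(¬((C ∧ B) → (C → (C ∨ ¬A))) ∨ C) ∨ A   — eliminate →
⇔ ¬(¬(¬(C ∧ B) ∨ (C → (C ∨ ¬A))) ∨ C) ∨ A   — eliminate →
⇔ ¬(¬(¬(C ∧ B) ∨ ¬C ∨ C ∨ ¬A) ∨ C) ∨ A   — eliminate →
⇔ (¬¬(¬(C ∧ B) ∨ ¬C ∨ C ∨ ¬A) ∧ ¬C) ∨ A   — De Morgan
⇔ ((¬(C ∧ B) ∨ ¬C ∨ C ∨ ¬A) ∧ ¬C) ∨ A   — double negation
⇔ ((¬C ∨ ¬B ∨ ¬C ∨ C ∨ ¬A) ∧ ¬C) ∨ A   — De Morgan
⇔ (¬C ∨ ¬B ∨ ¬C ∨ C ∨ ¬A ∨ A) ∧ (¬C ∨ A)   — distribute ∨ over ∧
⇔ ¬C ∨ A   — simplify

¬C ∨ A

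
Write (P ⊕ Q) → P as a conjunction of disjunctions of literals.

(P ⊕ Q) → P
≡ ¬(P ⊕ Q) ∨ P   — eliminate →
≡ ¬((P ∨ Q) ∧ ¬(P ∧ Q)) ∨ P   — expand ⊕
≡ ¬(P ∨ Q) ∨ ¬¬(P ∧ Q) ∨ P   — De Morgan
≡ (¬P ∧ ¬Q) ∨ ¬¬(P ∧ Q) ∨ P   — De Morgan
≡ (¬P ∧ ¬Q) ∨ (P ∧ Q) ∨ P   — double negation
≡ (¬P ∨ P ∨ P) ∧ (¬P ∨ Q ∨ P) ∧ (¬Q ∨ P ∨ P) ∧ (¬Q ∨ Q ∨ P)   — distribute ∨ over ∧
≡ ¬Q ∨ P   — simplify

¬Q ∨ P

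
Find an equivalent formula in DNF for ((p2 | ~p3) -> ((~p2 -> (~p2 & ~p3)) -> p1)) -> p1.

((p2 | ~p3) -> ((~p2 -> (~p2 & ~p3)) -> p1)) -> p1
⇔ ~((p2 | ~p3) -> ((~p2 -> (~p2 & ~p3)) -> p1)) | p1
⇔ ~(~(p2 | ~p3) | ((~p2 -> (~p2 & ~p3)) -> p1)) | p1
⇔ ~(~(p2 | ~p3) | ~(~p2 -> (~p2 & ~p3)) | p1) | p1
⇔ ~(~(p2 | ~p3) | ~(~~p2 | (~p2 & ~p3)) | p1) | p1
⇔ (~~(p2 | ~p3) & ~~(~~p2 | (~p2 & ~p3)) & ~p1) | p1
⇔ ((p2 | ~p3) & ~~(~~p2 | (~p2 & ~p3)) & ~p1) | p1
⇔ ((p2 | ~p3) & (~~p2 | (~p2 & ~p3)) & ~p1) | p1
⇔ ((p2 | ~p3) & (p2 | (~p2 & ~p3)) & ~p1) | p1
⇔ (p2 & p2 & ~p1) | (p2 & ~p2 & ~p3 & ~p1) | (~p3 & p2 & ~p1) | (~p3 & ~p2 & ~p3 & ~p1) | p1
⇔ (p2 & ~p1) | (~p3 & ~p2 & ~p1) | p1

(p2 & ~p1) | (~p3 & ~p2 & ~p1) | p1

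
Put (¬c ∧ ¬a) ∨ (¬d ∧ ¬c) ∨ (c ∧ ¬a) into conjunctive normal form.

(¬c ∨ ¬a) ∧ (¬a ∨ ¬d)

(¬c ∧ ¬a) ∨ (¬d ∧ ¬c) ∨ (c ∧ ¬a)
≡ (¬c ∨ ¬d ∨ c) ∧ (¬c ∨ ¬d ∨ ¬a) ∧ (¬c ∨ ¬c ∨ c) ∧ (¬c ∨ ¬c ∨ ¬a) ∧ (¬a ∨ ¬d ∨ c) ∧ (¬a ∨ ¬d ∨ ¬a) ∧ (¬a ∨ ¬c ∨ c) ∧ (¬a ∨ ¬c ∨ ¬a)   [distribute ∨ over ∧]
≡ (¬c ∨ ¬a) ∧ (¬a ∨ ¬d)   [simplify]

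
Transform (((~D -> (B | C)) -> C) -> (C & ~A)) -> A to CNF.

(~D | C | A) & (~B | C | A) & (~C | A)

(((~D -> (B | C)) -> C) -> (C & ~A)) -> A
≡ ~(((~D -> (B | C)) -> C) -> (C & ~A)) | A   (eliminate ->)
≡ ~(~((~D -> (B | C)) -> C) | (C & ~A)) | A   (eliminate ->)
≡ ~(~(~(~D -> (B | C)) | C) | (C & ~A)) | A   (eliminate ->)
≡ ~(~(~(~~D | B | C) | C) | (C & ~A)) | A   (eliminate ->)
≡ (~~(~(~~D | B | C) | C) & ~(C & ~A)) | A   (De Morgan)
≡ ((~(~~D | B | C) | C) & ~(C & ~A)) | A   (double negation)
≡ (((~~~D & ~B & ~C) | C) & ~(C & ~A)) | A   (De Morgan)
≡ (((~D & ~B & ~C) | C) & ~(C & ~A)) | A   (double negation)
≡ (((~D & ~B & ~C) | C) & (~C | ~~A)) | A   (De Morgan)
≡ (((~D & ~B & ~C) | C) & (~C | A)) | A   (double negation)
≡ (~D | C | A) & (~B | C | A) & (~C | C | A) & (~C | A | A)   (distribute | over &)
≡ (~D | C | A) & (~B | C | A) & (~C | A)   (simplify)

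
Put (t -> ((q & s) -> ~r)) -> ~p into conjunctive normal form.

(t -> ((q & s) -> ~r)) -> ~p
≡ ~(t -> ((q & s) -> ~r)) | ~p
≡ ~(~t | ((q & s) -> ~r)) | ~p
≡ ~(~t | ~(q & s) | ~r) | ~p
≡ (~~t & ~~(q & s) & ~~r) | ~p
≡ (t & ~~(q & s) & ~~r) | ~p
≡ (t & q & s & ~~r) | ~p
≡ (t & q & s & r) | ~p
≡ (t | ~p) & (q | ~p) & (s | ~p) & (r | ~p)

(t | ~p) & (q | ~p) & (s | ~p) & (r | ~p)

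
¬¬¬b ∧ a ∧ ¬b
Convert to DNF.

¬¬¬b ∧ a ∧ ¬b
≡ ¬b ∧ a ∧ ¬b   [double negation]
≡ ¬b ∧ a   [simplify]

¬b ∧ a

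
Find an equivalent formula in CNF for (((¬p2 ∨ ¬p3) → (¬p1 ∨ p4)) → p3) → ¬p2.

(p3 ∨ ¬p1 ∨ p4 ∨ ¬p2) ∧ (¬p3 ∨ ¬p2)

(((¬p2 ∨ ¬p3) → (¬p1 ∨ p4)) → p3) → ¬p2
≡ ¬(((¬p2 ∨ ¬p3) → (¬p1 ∨ p4)) → p3) ∨ ¬p2   [eliminate →]
≡ ¬(¬((¬p2 ∨ ¬p3) → (¬p1 ∨ p4)) ∨ p3) ∨ ¬p2   [eliminate →]
≡ ¬(¬(¬(¬p2 ∨ ¬p3) ∨ ¬p1 ∨ p4) ∨ p3) ∨ ¬p2   [eliminate →]
≡ (¬¬(¬(¬p2 ∨ ¬p3) ∨ ¬p1 ∨ p4) ∧ ¬p3) ∨ ¬p2   [De Morgan]
≡ ((¬(¬p2 ∨ ¬p3) ∨ ¬p1 ∨ p4) ∧ ¬p3) ∨ ¬p2   [double negation]
≡ (((¬¬p2 ∧ ¬¬p3) ∨ ¬p1 ∨ p4) ∧ ¬p3) ∨ ¬p2   [De Morgan]
≡ (((p2 ∧ ¬¬p3) ∨ ¬p1 ∨ p4) ∧ ¬p3) ∨ ¬p2   [double negation]
≡ (((p2 ∧ p3) ∨ ¬p1 ∨ p4) ∧ ¬p3) ∨ ¬p2   [double negation]
≡ (p2 ∨ ¬p1 ∨ p4 ∨ ¬p2) ∧ (p3 ∨ ¬p1 ∨ p4 ∨ ¬p2) ∧ (¬p3 ∨ ¬p2)   [distribute ∨ over ∧]
≡ (p3 ∨ ¬p1 ∨ p4 ∨ ¬p2) ∧ (¬p3 ∨ ¬p2)   [simplify]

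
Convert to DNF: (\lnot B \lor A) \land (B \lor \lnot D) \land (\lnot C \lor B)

(\lnot B \lor A) \land (B \lor \lnot D) \land (\lnot C \lor B)
⇔ (\lnot B \land B \land \lnot C) \lor (\lnot B \land B \land B) \lor (\lnot B \land \lnot D \land \lnot C) \lor (\lnot B \land \lnot D \land B) \lor (A \land B \land \lnot C) \lor (A \land B \land B) \lor (A \land \lnot D \land \lnot C) \lor (A \land \lnot D \land B)   [distribute \land over \lor]
⇔ (\lnot B \land \lnot D \land \lnot C) \lor (A \land B) \lor (A \land \lnot D \land \lnot C)   [simplify]

(\lnot B \land \lnot D \land \lnot C) \lor (A \land B) \lor (A \land \lnot D \land \lnot C)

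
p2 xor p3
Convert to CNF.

p2 xor p3
⇔ (p2 | p3) & ~(p2 & p3)   — expand xor
⇔ (p2 | p3) & (~p2 | ~p3)   — De Morgan

(p2 | p3) & (~p2 | ~p3)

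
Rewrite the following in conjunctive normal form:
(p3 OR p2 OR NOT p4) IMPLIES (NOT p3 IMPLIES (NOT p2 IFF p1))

(NOT p2 OR p3 OR NOT p1) AND (p4 OR p3 OR p2 OR p1)

(p3 OR p2 OR NOT p4) IMPLIES (NOT p3 IMPLIES (NOT p2 IFF p1))
≡ NOT (p3 OR p2 OR NOT p4) OR (NOT p3 IMPLIES (NOT p2 IFF p1))   [eliminate IMPLIES]
≡ NOT (p3 OR p2 OR NOT p4) OR NOT NOT p3 OR (NOT p2 IFF p1)   [eliminate IMPLIES]
≡ NOT (p3 OR p2 OR NOT p4) OR NOT NOT p3 OR ((NOT p2 IMPLIES p1) AND (p1 IMPLIES NOT p2))   [eliminate IFF]
≡ NOT (p3 OR p2 OR NOT p4) OR NOT NOT p3 OR ((NOT NOT p2 OR p1) AND (p1 IMPLIES NOT p2))   [eliminate IMPLIES]
≡ NOT (p3 OR p2 OR NOT p4) OR NOT NOT p3 OR ((NOT NOT p2 OR p1) AND (NOT p1 OR NOT p2))   [eliminate IMPLIES]
≡ (NOT p3 AND NOT p2 AND NOT NOT p4) OR NOT NOT p3 OR ((NOT NOT p2 OR p1) AND (NOT p1 OR NOT p2))   [De Morgan]
≡ (NOT p3 AND NOT p2 AND p4) OR NOT NOT p3 OR ((NOT NOT p2 OR p1) AND (NOT p1 OR NOT p2))   [double negation]
≡ (NOT p3 AND NOT p2 AND p4) OR p3 OR ((NOT NOT p2 OR p1) AND (NOT p1 OR NOT p2))   [double negation]
≡ (NOT p3 AND NOT p2 AND p4) OR p3 OR ((p2 OR p1) AND (NOT p1 OR NOT p2))   [double negation]
≡ (NOT p3 OR p3 OR p2 OR p1) AND (NOT p3 OR p3 OR NOT p1 OR NOT p2) AND (NOT p2 OR p3 OR p2 OR p1) AND (NOT p2 OR p3 OR NOT p1 OR NOT p2) AND (p4 OR p3 OR p2 OR p1) AND (p4 OR p3 OR NOT p1 OR NOT p2)   [distribute OR over AND]
≡ (NOT p2 OR p3 OR NOT p1) AND (p4 OR p3 OR p2 OR p1)   [simplify]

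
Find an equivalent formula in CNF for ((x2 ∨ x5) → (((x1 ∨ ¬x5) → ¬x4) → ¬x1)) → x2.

(x2 ∨ x5) ∧ (¬x1 ∨ ¬x4 ∨ x2) ∧ (x1 ∨ x2)

((x2 ∨ x5) → (((x1 ∨ ¬x5) → ¬x4) → ¬x1)) → x2
= ¬((x2 ∨ x5) → (((x1 ∨ ¬x5) → ¬x4) → ¬x1)) ∨ x2   [eliminate →]
= ¬(¬(x2 ∨ x5) ∨ (((x1 ∨ ¬x5) → ¬x4) → ¬x1)) ∨ x2   [eliminate →]
= ¬(¬(x2 ∨ x5) ∨ ¬((x1 ∨ ¬x5) → ¬x4) ∨ ¬x1) ∨ x2   [eliminate →]
= ¬(¬(x2 ∨ x5) ∨ ¬(¬(x1 ∨ ¬x5) ∨ ¬x4) ∨ ¬x1) ∨ x2   [eliminate →]
= (¬¬(x2 ∨ x5) ∧ ¬¬(¬(x1 ∨ ¬x5) ∨ ¬x4) ∧ ¬¬x1) ∨ x2   [De Morgan]
= ((x2 ∨ x5) ∧ ¬¬(¬(x1 ∨ ¬x5) ∨ ¬x4) ∧ ¬¬x1) ∨ x2   [double negation]
= ((x2 ∨ x5) ∧ (¬(x1 ∨ ¬x5) ∨ ¬x4) ∧ ¬¬x1) ∨ x2   [double negation]
= ((x2 ∨ x5) ∧ ((¬x1 ∧ ¬¬x5) ∨ ¬x4) ∧ ¬¬x1) ∨ x2   [De Morgan]
= ((x2 ∨ x5) ∧ ((¬x1 ∧ x5) ∨ ¬x4) ∧ ¬¬x1) ∨ x2   [double negation]
= ((x2 ∨ x5) ∧ ((¬x1 ∧ x5) ∨ ¬x4) ∧ x1) ∨ x2   [double negation]
= (x2 ∨ x5 ∨ x2) ∧ (¬x1 ∨ ¬x4 ∨ x2) ∧ (x5 ∨ ¬x4 ∨ x2) ∧ (x1 ∨ x2)   [distribute ∨ over ∧]
= (x2 ∨ x5) ∧ (¬x1 ∨ ¬x4 ∨ x2) ∧ (x1 ∨ x2)   [simplify]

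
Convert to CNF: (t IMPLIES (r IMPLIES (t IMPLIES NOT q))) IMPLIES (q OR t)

(t IMPLIES (r IMPLIES (t IMPLIES NOT q))) IMPLIES (q OR t)
= NOT (t IMPLIES (r IMPLIES (t IMPLIES NOT q))) OR q OR t   [eliminate IMPLIES]
= NOT (NOT t OR (r IMPLIES (t IMPLIES NOT q))) OR q OR t   [eliminate IMPLIES]
= NOT (NOT t OR NOT r OR (t IMPLIES NOT q)) OR q OR t   [eliminate IMPLIES]
= NOT (NOT t OR NOT r OR NOT t OR NOT q) OR q OR t   [eliminate IMPLIES]
= (NOT NOT t AND NOT NOT r AND NOT NOT t AND NOT NOT q) OR q OR t   [De Morgan]
= (t AND NOT NOT r AND NOT NOT t AND NOT NOT q) OR q OR t   [double negation]
= (t AND r AND NOT NOT t AND NOT NOT q) OR q OR t   [double negation]
= (t AND r AND t AND NOT NOT q) OR q OR t   [double negation]
= (t AND r AND t AND q) OR q OR t   [double negation]
= (t OR q OR t) AND (r OR q OR t) AND (t OR q OR t) AND (q OR q OR t)   [distribute OR over AND]
= t OR q   [simplify]

t OR q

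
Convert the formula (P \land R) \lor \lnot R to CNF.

(P \land R) \lor \lnot R
≡ (P \lor \lnot R) \land (R \lor \lnot R)   — distribute \lor over \land
≡ P \lor \lnot R   — simplify

P \lor \lnot R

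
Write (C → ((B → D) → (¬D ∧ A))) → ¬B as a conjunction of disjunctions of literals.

(C ∨ ¬B) ∧ (¬B ∨ D)

(C → ((B → D) → (¬D ∧ A))) → ¬B
≡ ¬(C → ((B → D) → (¬D ∧ A))) ∨ ¬B   (eliminate →)
≡ ¬(¬C ∨ ((B → D) → (¬D ∧ A))) ∨ ¬B   (eliminate →)
≡ ¬(¬C ∨ ¬(B → D) ∨ (¬D ∧ A)) ∨ ¬B   (eliminate →)
≡ ¬(¬C ∨ ¬(¬B ∨ D) ∨ (¬D ∧ A)) ∨ ¬B   (eliminate →)
≡ (¬¬C ∧ ¬¬(¬B ∨ D) ∧ ¬(¬D ∧ A)) ∨ ¬B   (De Morgan)
≡ (C ∧ ¬¬(¬B ∨ D) ∧ ¬(¬D ∧ A)) ∨ ¬B   (double negation)
≡ (C ∧ (¬B ∨ D) ∧ ¬(¬D ∧ A)) ∨ ¬B   (double negation)
≡ (C ∧ (¬B ∨ D) ∧ (¬¬D ∨ ¬A)) ∨ ¬B   (De Morgan)
≡ (C ∧ (¬B ∨ D) ∧ (D ∨ ¬A)) ∨ ¬B   (double negation)
≡ (C ∨ ¬B) ∧ (¬B ∨ D ∨ ¬B) ∧ (D ∨ ¬A ∨ ¬B)   (distribute ∨ over ∧)
≡ (C ∨ ¬B) ∧ (¬B ∨ D)   (simplify)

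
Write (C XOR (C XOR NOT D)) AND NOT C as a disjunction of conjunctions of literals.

NOT C AND NOT D

(C XOR (C XOR NOT D)) AND NOT C
≡ ((C AND NOT (C XOR NOT D)) OR (NOT C AND (C XOR NOT D))) AND NOT C
≡ ((C AND NOT ((C AND NOT NOT D) OR (NOT C AND NOT D))) OR (NOT C AND (C XOR NOT D))) AND NOT C
≡ ((C AND NOT ((C AND NOT NOT D) OR (NOT C AND NOT D))) OR (NOT C AND ((C AND NOT NOT D) OR (NOT C AND NOT D)))) AND NOT C
≡ ((C AND NOT (C AND NOT NOT D) AND NOT (NOT C AND NOT D)) OR (NOT C AND ((C AND NOT NOT D) OR (NOT C AND NOT D)))) AND NOT C
≡ ((C AND (NOT C OR NOT NOT NOT D) AND NOT (NOT C AND NOT D)) OR (NOT C AND ((C AND NOT NOT D) OR (NOT C AND NOT D)))) AND NOT C
≡ ((C AND (NOT C OR NOT D) AND NOT (NOT C AND NOT D)) OR (NOT C AND ((C AND NOT NOT D) OR (NOT C AND NOT D)))) AND NOT C
≡ ((C AND (NOT C OR NOT D) AND (NOT NOT C OR NOT NOT D)) OR (NOT C AND ((C AND NOT NOT D) OR (NOT C AND NOT D)))) AND NOT C
≡ ((C AND (NOT C OR NOT D) AND (C OR NOT NOT D)) OR (NOT C AND ((C AND NOT NOT D) OR (NOT C AND NOT D)))) AND NOT C
≡ ((C AND (NOT C OR NOT D) AND (C OR D)) OR (NOT C AND ((C AND NOT NOT D) OR (NOT C AND NOT D)))) AND NOT C
≡ ((C AND (NOT C OR NOT D) AND (C OR D)) OR (NOT C AND ((C AND D) OR (NOT C AND NOT D)))) AND NOT C
≡ (C AND NOT C AND C AND NOT C) OR (C AND NOT C AND D AND NOT C) OR (C AND NOT D AND C AND NOT C) OR (C AND NOT D AND D AND NOT C) OR (NOT C AND C AND D AND NOT C) OR (NOT C AND NOT C AND NOT D AND NOT C)
≡ NOT C AND NOT D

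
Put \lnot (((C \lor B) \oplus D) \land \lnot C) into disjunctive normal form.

(\lnot C \land \lnot B \land \lnot D) \lor (D \land B) \lor C

\lnot (((C \lor B) \oplus D) \land \lnot C)
= \lnot ((((C \lor B) \land \lnot D) \lor (\lnot (C \lor B) \land D)) \land \lnot C)   [expand \oplus]
= \lnot (((C \lor B) \land \lnot D) \lor (\lnot (C \lor B) \land D)) \lor \lnot \lnot C   [De Morgan]
= (\lnot ((C \lor B) \land \lnot D) \land \lnot (\lnot (C \lor B) \land D)) \lor \lnot \lnot C   [De Morgan]
= ((\lnot (C \lor B) \lor \lnot \lnot D) \land \lnot (\lnot (C \lor B) \land D)) \lor \lnot \lnot C   [De Morgan]
= (((\lnot C \land \lnot B) \lor \lnot \lnot D) \land \lnot (\lnot (C \lor B) \land D)) \lor \lnot \lnot C   [De Morgan]
= (((\lnot C \land \lnot B) \lor D) \land \lnot (\lnot (C \lor B) \land D)) \lor \lnot \lnot C   [double negation]
= (((\lnot C \land \lnot B) \lor D) \land (\lnot \lnot (C \lor B) \lor \lnot D)) \lor \lnot \lnot C   [De Morgan]
= (((\lnot C \land \lnot B) \lor D) \land (C \lor B \lor \lnot D)) \lor \lnot \lnot C   [double negation]
= (((\lnot C \land \lnot B) \lor D) \land (C \lor B \lor \lnot D)) \lor C   [double negation]
= (\lnot C \land \lnot B \land C) \lor (\lnot C \land \lnot B \land B) \lor (\lnot C \land \lnot B \land \lnot D) \lor (D \land C) \lor (D \land B) \lor (D \land \lnot D) \lor C   [distribute \land over \lor]
= (\lnot C \land \lnot B \land \lnot D) \lor (D \land B) \lor C   [simplify]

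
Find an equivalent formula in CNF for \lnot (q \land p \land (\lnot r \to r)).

\lnot (q \land p \land (\lnot r \to r))
≡ \lnot (q \land p \land (\lnot \lnot r \lor r))   [eliminate \to]
≡ \lnot q \lor \lnot p \lor \lnot (\lnot \lnot r \lor r)   [De Morgan]
≡ \lnot q \lor \lnot p \lor (\lnot \lnot \lnot r \land \lnot r)   [De Morgan]
≡ \lnot q \lor \lnot p \lor (\lnot r \land \lnot r)   [double negation]
≡ (\lnot q \lor \lnot p \lor \lnot r) \land (\lnot q \lor \lnot p \lor \lnot r)   [distribute \lor over \land]
≡ \lnot q \lor \lnot p \lor \lnot r   [simplify]

\lnot q \lor \lnot p \lor \lnot r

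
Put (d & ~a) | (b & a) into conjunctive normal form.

(d | b) & (d | a) & (~a | b)

(d & ~a) | (b & a)
≡ (d | b) & (d | a) & (~a | b) & (~a | a)   [distribute | over &]
≡ (d | b) & (d | a) & (~a | b)   [simplify]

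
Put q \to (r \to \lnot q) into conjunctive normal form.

q \to (r \to \lnot q)
= \lnot q \lor (r \to \lnot q)
= \lnot q \lor \lnot r \lor \lnot q
= \lnot q \lor \lnot r

\lnot q \lor \lnot r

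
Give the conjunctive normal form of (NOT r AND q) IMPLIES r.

r OR NOT q

(NOT r AND q) IMPLIES r
≡ NOT (NOT r AND q) OR r   [eliminate IMPLIES]
≡ NOT NOT r OR NOT q OR r   [De Morgan]
≡ r OR NOT q OR r   [double negation]
≡ r OR NOT q   [simplify]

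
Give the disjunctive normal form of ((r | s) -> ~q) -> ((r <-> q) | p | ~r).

(r & q) | (s & q) | p | ~r

((r | s) -> ~q) -> ((r <-> q) | p | ~r)
⇔ ~((r | s) -> ~q) | (r <-> q) | p | ~r   [eliminate ->]
⇔ ~(~(r | s) | ~q) | (r <-> q) | p | ~r   [eliminate ->]
⇔ ~(~(r | s) | ~q) | ((r -> q) & (q -> r)) | p | ~r   [eliminate <->]
⇔ ~(~(r | s) | ~q) | ((~r | q) & (q -> r)) | p | ~r   [eliminate ->]
⇔ ~(~(r | s) | ~q) | ((~r | q) & (~q | r)) | p | ~r   [eliminate ->]
⇔ (~~(r | s) & ~~q) | ((~r | q) & (~q | r)) | p | ~r   [De Morgan]
⇔ ((r | s) & ~~q) | ((~r | q) & (~q | r)) | p | ~r   [double negation]
⇔ ((r | s) & q) | ((~r | q) & (~q | r)) | p | ~r   [double negation]
⇔ (r & q) | (s & q) | (~r & ~q) | (~r & r) | (q & ~q) | (q & r) | p | ~r   [distribute & over |]
⇔ (r & q) | (s & q) | p | ~r   [simplify]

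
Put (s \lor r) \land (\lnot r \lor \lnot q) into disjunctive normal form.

(s \land \lnot r) \lor (s \land \lnot q) \lor (r \land \lnot q)

(s \lor r) \land (\lnot r \lor \lnot q)
⇔ (s \land \lnot r) \lor (s \land \lnot q) \lor (r \land \lnot r) \lor (r \land \lnot q)
⇔ (s \land \lnot r) \lor (s \land \lnot q) \lor (r \land \lnot q)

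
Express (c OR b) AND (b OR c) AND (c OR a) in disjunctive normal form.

c OR (b AND a)

(c OR b) AND (b OR c) AND (c OR a)
≡ (c AND b AND c) OR (c AND b AND a) OR (c AND c AND c) OR (c AND c AND a) OR (b AND b AND c) OR (b AND b AND a) OR (b AND c AND c) OR (b AND c AND a)
≡ c OR (b AND a)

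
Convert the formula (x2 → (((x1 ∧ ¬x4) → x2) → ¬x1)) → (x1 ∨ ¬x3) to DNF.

(x2 → (((x1 ∧ ¬x4) → x2) → ¬x1)) → (x1 ∨ ¬x3)
= ¬(x2 → (((x1 ∧ ¬x4) → x2) → ¬x1)) ∨ x1 ∨ ¬x3   [eliminate →]
= ¬(¬x2 ∨ (((x1 ∧ ¬x4) → x2) → ¬x1)) ∨ x1 ∨ ¬x3   [eliminate →]
= ¬(¬x2 ∨ ¬((x1 ∧ ¬x4) → x2) ∨ ¬x1) ∨ x1 ∨ ¬x3   [eliminate →]
= ¬(¬x2 ∨ ¬(¬(x1 ∧ ¬x4) ∨ x2) ∨ ¬x1) ∨ x1 ∨ ¬x3   [eliminate →]
= (¬¬x2 ∧ ¬¬(¬(x1 ∧ ¬x4) ∨ x2) ∧ ¬¬x1) ∨ x1 ∨ ¬x3   [De Morgan]
= (x2 ∧ ¬¬(¬(x1 ∧ ¬x4) ∨ x2) ∧ ¬¬x1) ∨ x1 ∨ ¬x3   [double negation]
= (x2 ∧ (¬(x1 ∧ ¬x4) ∨ x2) ∧ ¬¬x1) ∨ x1 ∨ ¬x3   [double negation]
= (x2 ∧ (¬x1 ∨ ¬¬x4 ∨ x2) ∧ ¬¬x1) ∨ x1 ∨ ¬x3   [De Morgan]
= (x2 ∧ (¬x1 ∨ x4 ∨ x2) ∧ ¬¬x1) ∨ x1 ∨ ¬x3   [double negation]
= (x2 ∧ (¬x1 ∨ x4 ∨ x2) ∧ x1) ∨ x1 ∨ ¬x3   [double negation]
= (x2 ∧ ¬x1 ∧ x1) ∨ (x2 ∧ x4 ∧ x1) ∨ (x2 ∧ x2 ∧ x1) ∨ x1 ∨ ¬x3   [distribute ∧ over ∨]
= x1 ∨ ¬x3   [simplify]

x1 ∨ ¬x3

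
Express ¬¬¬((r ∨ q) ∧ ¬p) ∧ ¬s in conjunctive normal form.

¬¬¬((r ∨ q) ∧ ¬p) ∧ ¬s
= ¬((r ∨ q) ∧ ¬p) ∧ ¬s   [double negation]
= (¬(r ∨ q) ∨ ¬¬p) ∧ ¬s   [De Morgan]
= ((¬r ∧ ¬q) ∨ ¬¬p) ∧ ¬s   [De Morgan]
= ((¬r ∧ ¬q) ∨ p) ∧ ¬s   [double negation]
= (¬r ∨ p) ∧ (¬q ∨ p) ∧ ¬s   [distribute ∨ over ∧]

(¬r ∨ p) ∧ (¬q ∨ p) ∧ ¬s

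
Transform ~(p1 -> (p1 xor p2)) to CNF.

~(p1 -> (p1 xor p2))
= ~(~p1 | (p1 xor p2))   — eliminate ->
= ~(~p1 | ((p1 | p2) & ~(p1 & p2)))   — expand xor
= ~~p1 & ~((p1 | p2) & ~(p1 & p2))   — De Morgan
= p1 & ~((p1 | p2) & ~(p1 & p2))   — double negation
= p1 & (~(p1 | p2) | ~~(p1 & p2))   — De Morgan
= p1 & ((~p1 & ~p2) | ~~(p1 & p2))   — De Morgan
= p1 & ((~p1 & ~p2) | (p1 & p2))   — double negation
= p1 & (~p1 | p1) & (~p1 | p2) & (~p2 | p1) & (~p2 | p2)   — distribute | over &
= p1 & (~p1 | p2)   — simplify

p1 & (~p1 | p2)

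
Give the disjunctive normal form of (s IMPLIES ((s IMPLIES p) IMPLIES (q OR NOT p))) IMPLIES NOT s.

(s AND p AND NOT q) OR NOT s

(s IMPLIES ((s IMPLIES p) IMPLIES (q OR NOT p))) IMPLIES NOT s
≡ NOT (s IMPLIES ((s IMPLIES p) IMPLIES (q OR NOT p))) OR NOT s   [eliminate IMPLIES]
≡ NOT (NOT s OR ((s IMPLIES p) IMPLIES (q OR NOT p))) OR NOT s   [eliminate IMPLIES]
≡ NOT (NOT s OR NOT (s IMPLIES p) OR q OR NOT p) OR NOT s   [eliminate IMPLIES]
≡ NOT (NOT s OR NOT (NOT s OR p) OR q OR NOT p) OR NOT s   [eliminate IMPLIES]
≡ (NOT NOT s AND NOT NOT (NOT s OR p) AND NOT q AND NOT NOT p) OR NOT s   [De Morgan]
≡ (s AND NOT NOT (NOT s OR p) AND NOT q AND NOT NOT p) OR NOT s   [double negation]
≡ (s AND (NOT s OR p) AND NOT q AND NOT NOT p) OR NOT s   [double negation]
≡ (s AND (NOT s OR p) AND NOT q AND p) OR NOT s   [double negation]
≡ (s AND NOT s AND NOT q AND p) OR (s AND p AND NOT q AND p) OR NOT s   [distribute AND over OR]
≡ (s AND p AND NOT q) OR NOT s   [simplify]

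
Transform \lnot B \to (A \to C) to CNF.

\lnot B \to (A \to C)
≡ \lnot \lnot B \lor (A \to C)
≡ \lnot \lnot B \lor \lnot A \lor C
≡ B \lor \lnot A \lor C

B \lor \lnot A \lor C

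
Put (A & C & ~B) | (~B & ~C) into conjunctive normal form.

(A & C & ~B) | (~B & ~C)
≡ (A | ~B) & (A | ~C) & (C | ~B) & (C | ~C) & (~B | ~B) & (~B | ~C)   [distribute | over &]
≡ (A | ~C) & ~B   [simplify]

(A | ~C) & ~B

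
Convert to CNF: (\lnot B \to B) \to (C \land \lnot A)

(\lnot B \lor C) \land (\lnot B \lor \lnot A)

(\lnot B \to B) \to (C \land \lnot A)
⇔ \lnot (\lnot B \to B) \lor (C \land \lnot A)   (eliminate \to)
⇔ \lnot (\lnot \lnot B \lor B) \lor (C \land \lnot A)   (eliminate \to)
⇔ (\lnot \lnot \lnot B \land \lnot B) \lor (C \land \lnot A)   (De Morgan)
⇔ (\lnot B \land \lnot B) \lor (C \land \lnot A)   (double negation)
⇔ (\lnot B \lor C) \land (\lnot B \lor \lnot A) \land (\lnot B \lor C) \land (\lnot B \lor \lnot A)   (distribute \lor over \land)
⇔ (\lnot B \lor C) \land (\lnot B \lor \lnot A)   (simplify)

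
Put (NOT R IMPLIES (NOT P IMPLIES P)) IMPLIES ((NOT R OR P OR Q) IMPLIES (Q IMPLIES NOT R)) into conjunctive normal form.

NOT R OR NOT Q

(NOT R IMPLIES (NOT P IMPLIES P)) IMPLIES ((NOT R OR P OR Q) IMPLIES (Q IMPLIES NOT R))
≡ NOT (NOT R IMPLIES (NOT P IMPLIES P)) OR ((NOT R OR P OR Q) IMPLIES (Q IMPLIES NOT R))   — eliminate IMPLIES
≡ NOT (NOT NOT R OR (NOT P IMPLIES P)) OR ((NOT R OR P OR Q) IMPLIES (Q IMPLIES NOT R))   — eliminate IMPLIES
≡ NOT (NOT NOT R OR NOT NOT P OR P) OR ((NOT R OR P OR Q) IMPLIES (Q IMPLIES NOT R))   — eliminate IMPLIES
≡ NOT (NOT NOT R OR NOT NOT P OR P) OR NOT (NOT R OR P OR Q) OR (Q IMPLIES NOT R)   — eliminate IMPLIES
≡ NOT (NOT NOT R OR NOT NOT P OR P) OR NOT (NOT R OR P OR Q) OR NOT Q OR NOT R   — eliminate IMPLIES
≡ (NOT NOT NOT R AND NOT NOT NOT P AND NOT P) OR NOT (NOT R OR P OR Q) OR NOT Q OR NOT R   — De Morgan
≡ (NOT R AND NOT NOT NOT P AND NOT P) OR NOT (NOT R OR P OR Q) OR NOT Q OR NOT R   — double negation
≡ (NOT R AND NOT P AND NOT P) OR NOT (NOT R OR P OR Q) OR NOT Q OR NOT R   — double negation
≡ (NOT R AND NOT P AND NOT P) OR (NOT NOT R AND NOT P AND NOT Q) OR NOT Q OR NOT R   — De Morgan
≡ (NOT R AND NOT P AND NOT P) OR (R AND NOT P AND NOT Q) OR NOT Q OR NOT R   — double negation
≡ (NOT R OR R OR NOT Q OR NOT R) AND (NOT R OR NOT P OR NOT Q OR NOT R) AND (NOT R OR NOT Q OR NOT Q OR NOT R) AND (NOT P OR R OR NOT Q OR NOT R) AND (NOT P OR NOT P OR NOT Q OR NOT R) AND (NOT P OR NOT Q OR NOT Q OR NOT R) AND (NOT P OR R OR NOT Q OR NOT R) AND (NOT P OR NOT P OR NOT Q OR NOT R) AND (NOT P OR NOT Q OR NOT Q OR NOT R)   — distribute OR over AND
≡ NOT R OR NOT Q   — simplify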